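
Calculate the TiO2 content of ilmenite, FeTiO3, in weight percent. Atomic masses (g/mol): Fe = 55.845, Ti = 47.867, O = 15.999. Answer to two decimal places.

Molar mass of FeTiO3 = 1*55.845 + 1*47.867 + 3*15.999 = 151.709 g/mol.
Each formula unit contains 1 Ti, equivalent to 1/1 = 1.0000 mol TiO2.
M(TiO2) = 1×47.867 + 2×15.999 = 79.865 g/mol.
Mass of TiO2 per formula unit = 1.0000 × 79.865 = 79.865 g.
TiO2 wt% = 79.865 / 151.709 × 100 = 52.64%.

52.64 wt%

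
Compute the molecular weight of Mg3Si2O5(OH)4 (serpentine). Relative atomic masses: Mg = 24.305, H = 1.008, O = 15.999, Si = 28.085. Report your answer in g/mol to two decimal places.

277.11 g/mol

M = 3*24.305 + 2*28.085 + 9*15.999 + 4*1.008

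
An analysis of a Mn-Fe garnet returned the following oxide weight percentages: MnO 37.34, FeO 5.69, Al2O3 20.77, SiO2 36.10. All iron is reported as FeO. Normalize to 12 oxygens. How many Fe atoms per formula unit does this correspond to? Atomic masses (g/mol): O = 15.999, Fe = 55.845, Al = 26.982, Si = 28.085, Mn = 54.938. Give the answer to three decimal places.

MnO (M=70.937): mol = 0.52638; Mn = 0.52638, O = 0.52638.
FeO (M=71.844): mol = 0.07920; Fe = 0.07920, O = 0.07920.
Al2O3 (M=101.961): mol = 0.20371; Al = 0.40742, O = 0.61113.
SiO2 (M=60.083): mol = 0.60084; Si = 0.60084, O = 1.20168.
ΣO = 2.41839; factor = 12/ΣO = 4.96198.
Fe apfu = 0.07920 × 4.96198 = 0.393.

0.393 Fe apfu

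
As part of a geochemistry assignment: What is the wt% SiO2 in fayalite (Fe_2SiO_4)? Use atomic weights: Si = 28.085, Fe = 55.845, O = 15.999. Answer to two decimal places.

29.49 wt%

Molar mass of Fe_2SiO_4 = 2·55.845 + 1·28.085 + 4·15.999 = 203.771 g/mol.
Each formula unit contains 1 Si, equivalent to 1/1 = 1.0000 mol SiO2.
M(SiO2) = 1×28.085 + 2×15.999 = 60.083 g/mol.
Mass of SiO2 per formula unit = 1.0000 × 60.083 = 60.083 g.
SiO2 wt% = 60.083 / 203.771 × 100 = 29.49%.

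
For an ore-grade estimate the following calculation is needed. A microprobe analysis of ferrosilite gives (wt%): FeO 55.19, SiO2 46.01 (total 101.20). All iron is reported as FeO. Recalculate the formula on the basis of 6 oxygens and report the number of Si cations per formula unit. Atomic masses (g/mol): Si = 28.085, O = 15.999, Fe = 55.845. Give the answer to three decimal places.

FeO: 55.19/71.844 = 0.76819 mol → 0.76819 mol Fe, 0.76819 mol O.
SiO2: 46.01/60.083 = 0.76577 mol → 0.76577 mol Si, 1.53154 mol O.
Total oxygen = 2.29973 mol. Normalization factor = 6/2.29973 = 2.60900.
Si per 6 O = 0.76577 × 2.60900 = 1.998.

1.998 Si apfu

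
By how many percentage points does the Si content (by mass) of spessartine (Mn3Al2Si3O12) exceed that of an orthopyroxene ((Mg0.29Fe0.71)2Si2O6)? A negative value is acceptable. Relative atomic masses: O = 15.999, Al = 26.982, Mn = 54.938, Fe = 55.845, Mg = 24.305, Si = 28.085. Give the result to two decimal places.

M(Mn3Al2Si3O12) = 495.021 g/mol, so wt% Si = 84.255/495.021 × 100 = 17.02%.
M((Mg0.29Fe0.71)2Si2O6) = 245.561 g/mol, so wt% Si = 56.170/245.561 × 100 = 22.87%.
17.02 − 22.87 = -5.85 pp.

-5.85 percentage points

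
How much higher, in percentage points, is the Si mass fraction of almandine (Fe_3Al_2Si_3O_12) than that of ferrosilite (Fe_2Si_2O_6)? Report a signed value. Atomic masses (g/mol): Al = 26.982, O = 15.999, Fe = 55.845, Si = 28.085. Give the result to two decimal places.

-4.36 percentage points

M(Fe_3Al_2Si_3O_12) = 497.742 g/mol, so wt% Si = 84.255/497.742 × 100 = 16.93%.
M(Fe_2Si_2O_6) = 263.854 g/mol, so wt% Si = 56.170/263.854 × 100 = 21.29%.
16.93 − 21.29 = -4.36 pp.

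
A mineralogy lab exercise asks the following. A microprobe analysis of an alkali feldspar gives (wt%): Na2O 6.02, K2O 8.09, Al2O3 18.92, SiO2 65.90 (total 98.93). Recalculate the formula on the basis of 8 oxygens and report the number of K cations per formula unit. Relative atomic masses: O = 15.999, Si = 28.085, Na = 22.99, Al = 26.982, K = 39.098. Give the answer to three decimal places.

0.468 K apfu

Na2O (M=61.979): mol = 0.09713; Na = 0.19426, O = 0.09713.
K2O (M=94.195): mol = 0.08589; K = 0.17178, O = 0.08589.
Al2O3 (M=101.961): mol = 0.18556; Al = 0.37112, O = 0.55668.
SiO2 (M=60.083): mol = 1.09682; Si = 1.09682, O = 2.19364.
ΣO = 2.93334; factor = 8/ΣO = 2.72727.
K apfu = 0.17178 × 2.72727 = 0.468.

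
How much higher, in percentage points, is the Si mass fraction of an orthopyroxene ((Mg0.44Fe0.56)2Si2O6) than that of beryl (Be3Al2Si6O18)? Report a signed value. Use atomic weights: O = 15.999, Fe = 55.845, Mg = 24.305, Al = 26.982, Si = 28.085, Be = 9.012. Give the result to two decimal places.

-7.56 percentage points

Si in (Mg0.44Fe0.56)2Si2O6: molar mass 236.099 g/mol; 2×28.085 = 56.170 g → 23.79 wt%.
Si in Be3Al2Si6O18: molar mass 537.492 g/mol; 6×28.085 = 168.510 g → 31.35 wt%.
Difference = 23.79 − 31.35 = -7.56 percentage points.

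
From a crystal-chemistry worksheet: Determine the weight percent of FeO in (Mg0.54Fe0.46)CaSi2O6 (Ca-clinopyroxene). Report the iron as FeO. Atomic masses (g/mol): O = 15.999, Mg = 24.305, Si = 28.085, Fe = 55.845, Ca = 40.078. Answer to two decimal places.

14.30 wt%

Molar mass of (Mg0.54Fe0.46)CaSi2O6 = 0.54*24.305 + 0.46*55.845 + 1*40.078 + 2*28.085 + 6*15.999 = 231.055 g/mol.
Each formula unit contains 0.46 Fe, equivalent to 0.46/1 = 0.4600 mol FeO.
M(FeO) = 1×55.845 + 1×15.999 = 71.844 g/mol.
Mass of FeO per formula unit = 0.4600 × 71.844 = 33.048 g.
FeO wt% = 33.048 / 231.055 × 100 = 14.30%.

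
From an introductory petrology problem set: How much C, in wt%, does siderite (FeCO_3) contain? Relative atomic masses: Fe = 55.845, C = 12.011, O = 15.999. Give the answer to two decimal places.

10.37 wt%

Molar mass of FeCO_3: 1·55.845 + 1·12.011 + 3·15.999 = 115.853 g/mol.
Mass of C per formula unit: 1 × 12.011 = 12.011 g.
Weight fraction C = 12.011 / 115.853 = 0.1037.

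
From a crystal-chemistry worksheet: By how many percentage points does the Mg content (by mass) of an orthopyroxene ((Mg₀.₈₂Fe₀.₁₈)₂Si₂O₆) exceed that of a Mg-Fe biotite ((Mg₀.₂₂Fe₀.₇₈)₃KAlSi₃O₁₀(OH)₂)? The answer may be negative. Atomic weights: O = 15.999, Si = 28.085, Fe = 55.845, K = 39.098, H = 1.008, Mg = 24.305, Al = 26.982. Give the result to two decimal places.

15.52 percentage points

First mineral: 39.860 g Mg in 212.128 g formula = 18.79 wt% Mg.
Second mineral: 16.041 g Mg in 491.058 g formula = 3.27 wt% Mg.
18.79% − 3.27% gives a difference of 15.52 percentage points.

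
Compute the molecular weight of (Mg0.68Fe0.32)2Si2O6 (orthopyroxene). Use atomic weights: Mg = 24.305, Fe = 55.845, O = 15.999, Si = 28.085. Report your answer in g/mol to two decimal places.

220.96 g/mol

Mg: 1.36 × 24.305 = 33.0548
Fe: 0.64 × 55.845 = 35.7408
Si: 2 × 28.085 = 56.1700
O: 6 × 15.999 = 95.9940
Summing the contributions gives the formula mass.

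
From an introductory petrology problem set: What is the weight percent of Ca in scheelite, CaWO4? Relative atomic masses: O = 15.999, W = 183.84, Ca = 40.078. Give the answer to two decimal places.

13.92 mass %

Formula mass = 1·40.078 + 1·183.84 + 4·15.999 = 287.914 g/mol, of which 40.078 g is Ca.
So Ca makes up 40.078/287.914 = 0.1392 of the mass, i.e. 13.92%.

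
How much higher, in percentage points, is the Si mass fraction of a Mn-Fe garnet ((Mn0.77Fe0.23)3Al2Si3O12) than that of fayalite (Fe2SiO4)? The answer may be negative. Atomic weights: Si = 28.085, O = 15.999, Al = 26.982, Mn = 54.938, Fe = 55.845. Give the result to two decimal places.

3.22 percentage points

M((Mn0.77Fe0.23)3Al2Si3O12) = 495.647 g/mol, so wt% Si = 84.255/495.647 × 100 = 17.00%.
M(Fe2SiO4) = 203.771 g/mol, so wt% Si = 28.085/203.771 × 100 = 13.78%.
17.00 − 13.78 = 3.22 pp.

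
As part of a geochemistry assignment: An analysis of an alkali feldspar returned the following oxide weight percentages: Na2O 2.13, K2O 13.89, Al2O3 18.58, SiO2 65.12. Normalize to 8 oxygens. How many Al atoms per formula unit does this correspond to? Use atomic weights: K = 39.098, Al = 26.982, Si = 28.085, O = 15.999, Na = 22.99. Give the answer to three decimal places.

Na2O (M=61.979): mol = 0.03437; Na = 0.06874, O = 0.03437.
K2O (M=94.195): mol = 0.14746; K = 0.29492, O = 0.14746.
Al2O3 (M=101.961): mol = 0.18223; Al = 0.36446, O = 0.54669.
SiO2 (M=60.083): mol = 1.08383; Si = 1.08383, O = 2.16766.
ΣO = 2.89618; factor = 8/ΣO = 2.76226.
Al apfu = 0.36446 × 2.76226 = 1.007.

1.007 Al apfu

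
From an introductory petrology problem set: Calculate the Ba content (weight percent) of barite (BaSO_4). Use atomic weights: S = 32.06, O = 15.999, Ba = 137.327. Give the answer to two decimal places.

58.84 weight percent

Molar mass of BaSO_4: 1*137.327 + 1*32.06 + 4*15.999 = 233.383 g/mol.
Mass of Ba per formula unit: 1 × 137.327 = 137.327 g.
Weight fraction Ba = 137.327 / 233.383 = 0.5884.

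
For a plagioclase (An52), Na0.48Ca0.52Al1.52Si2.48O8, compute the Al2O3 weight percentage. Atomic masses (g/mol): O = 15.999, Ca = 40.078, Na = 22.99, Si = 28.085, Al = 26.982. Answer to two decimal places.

Molar mass of Na0.48Ca0.52Al1.52Si2.48O8 = 0.48×22.99 + 0.52×40.078 + 1.52×26.982 + 2.48×28.085 + 8×15.999 = 270.531 g/mol.
Each formula unit contains 1.52 Al, equivalent to 1.52/2 = 0.7600 mol Al2O3.
M(Al2O3) = 2×26.982 + 3×15.999 = 101.961 g/mol.
Mass of Al2O3 per formula unit = 0.7600 × 101.961 = 77.490 g.
Al2O3 wt% = 77.490 / 270.531 × 100 = 28.64%.

28.64 wt%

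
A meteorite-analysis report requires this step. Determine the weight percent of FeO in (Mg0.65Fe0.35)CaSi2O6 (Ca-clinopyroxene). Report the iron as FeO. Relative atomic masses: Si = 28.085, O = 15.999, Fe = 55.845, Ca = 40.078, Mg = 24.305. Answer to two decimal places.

M((Mg0.65Fe0.35)CaSi2O6) = 227.586 g/mol; M(FeO) = 71.844 g/mol.
Moles FeO per formula unit = 0.35 Fe ÷ 1 = 0.3500.
FeO fraction = (0.3500 × 71.844) / 227.586 = 25.145/227.586 = 0.1105.

11.05 wt%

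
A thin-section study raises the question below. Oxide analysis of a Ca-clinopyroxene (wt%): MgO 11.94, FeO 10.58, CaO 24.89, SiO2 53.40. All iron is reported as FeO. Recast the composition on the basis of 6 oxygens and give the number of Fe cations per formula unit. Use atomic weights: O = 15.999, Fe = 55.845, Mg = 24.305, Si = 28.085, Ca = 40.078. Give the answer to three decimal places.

0.332 Fe apfu

MgO (M=40.304): mol = 0.29625; Mg = 0.29625, O = 0.29625.
FeO (M=71.844): mol = 0.14726; Fe = 0.14726, O = 0.14726.
CaO (M=56.077): mol = 0.44385; Ca = 0.44385, O = 0.44385.
SiO2 (M=60.083): mol = 0.88877; Si = 0.88877, O = 1.77754.
ΣO = 2.66490; factor = 6/ΣO = 2.25149.
Fe apfu = 0.14726 × 2.25149 = 0.332.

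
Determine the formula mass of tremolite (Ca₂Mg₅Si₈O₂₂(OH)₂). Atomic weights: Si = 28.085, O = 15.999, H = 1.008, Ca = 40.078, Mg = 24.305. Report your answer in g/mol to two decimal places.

Ca: 2 × 40.078 = 80.1560
Mg: 5 × 24.305 = 121.5250
Si: 8 × 28.085 = 224.6800
O: 24 × 15.999 = 383.9760
H: 2 × 1.008 = 2.0160
Summing the contributions gives the formula mass.

812.35 g/mol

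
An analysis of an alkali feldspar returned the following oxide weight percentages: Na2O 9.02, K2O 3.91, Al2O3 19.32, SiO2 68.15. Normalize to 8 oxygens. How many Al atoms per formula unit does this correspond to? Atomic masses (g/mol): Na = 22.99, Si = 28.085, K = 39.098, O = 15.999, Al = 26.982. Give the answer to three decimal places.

1.003 Al apfu

Na2O: 9.02/61.979 = 0.14553 mol → 0.29106 mol Na, 0.14553 mol O.
K2O: 3.91/94.195 = 0.04151 mol → 0.08302 mol K, 0.04151 mol O.
Al2O3: 19.32/101.961 = 0.18948 mol → 0.37896 mol Al, 0.56844 mol O.
SiO2: 68.15/60.083 = 1.13426 mol → 1.13426 mol Si, 2.26852 mol O.
Total oxygen = 3.02400 mol. Normalization factor = 8/3.02400 = 2.64550.
Al per 8 O = 0.37896 × 2.64550 = 1.003.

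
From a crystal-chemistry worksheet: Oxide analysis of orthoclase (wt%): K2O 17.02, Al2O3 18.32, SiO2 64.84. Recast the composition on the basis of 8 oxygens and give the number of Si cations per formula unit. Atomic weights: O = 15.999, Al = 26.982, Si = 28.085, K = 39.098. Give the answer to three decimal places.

3.000 Si apfu

K2O: 17.02/94.195 = 0.18069 mol → 0.36138 mol K, 0.18069 mol O.
Al2O3: 18.32/101.961 = 0.17968 mol → 0.35936 mol Al, 0.53904 mol O.
SiO2: 64.84/60.083 = 1.07917 mol → 1.07917 mol Si, 2.15834 mol O.
Total oxygen = 2.87807 mol. Normalization factor = 8/2.87807 = 2.77964.
Si per 8 O = 1.07917 × 2.77964 = 3.000.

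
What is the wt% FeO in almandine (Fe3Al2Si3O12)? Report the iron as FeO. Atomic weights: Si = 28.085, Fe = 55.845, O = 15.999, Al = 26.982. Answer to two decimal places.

Formula mass = 497.742 g/mol.
3 Fe → 3.0000 mol FeO per formula unit; M(FeO) = 71.844, so FeO mass = 215.532 g.
215.532/497.742 × 100 = 43.30 wt%.

43.30 wt%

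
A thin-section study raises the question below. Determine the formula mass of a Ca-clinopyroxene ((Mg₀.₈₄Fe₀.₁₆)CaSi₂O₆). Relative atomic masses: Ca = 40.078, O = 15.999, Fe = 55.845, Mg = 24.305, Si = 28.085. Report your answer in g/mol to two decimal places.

221.59 g/mol

The formula mass is the sum 0.84*24.305 + 0.16*55.845 + 1*40.078 + 2*28.085 + 6*15.999.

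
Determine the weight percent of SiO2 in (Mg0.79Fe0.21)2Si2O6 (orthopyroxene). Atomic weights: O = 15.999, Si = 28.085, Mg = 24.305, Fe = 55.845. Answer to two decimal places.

Molar mass of (Mg0.79Fe0.21)2Si2O6 = 1.58×24.305 + 0.42×55.845 + 2×28.085 + 6×15.999 = 214.021 g/mol.
Each formula unit contains 2 Si, equivalent to 2/1 = 2.0000 mol SiO2.
M(SiO2) = 1×28.085 + 2×15.999 = 60.083 g/mol.
Mass of SiO2 per formula unit = 2.0000 × 60.083 = 120.166 g.
SiO2 wt% = 120.166 / 214.021 × 100 = 56.15%.

56.15 wt%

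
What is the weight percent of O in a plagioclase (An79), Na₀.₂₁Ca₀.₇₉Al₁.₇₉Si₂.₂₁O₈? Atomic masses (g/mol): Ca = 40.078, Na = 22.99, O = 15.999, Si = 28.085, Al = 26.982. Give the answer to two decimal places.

M(Na₀.₂₁Ca₀.₇₉Al₁.₇₉Si₂.₂₁O₈) = 274.847 g/mol.
O contributes 8 × 15.999 = 127.992 g per mole.
127.992/274.847 = 0.4657 → 46.57%.

46.57 mass %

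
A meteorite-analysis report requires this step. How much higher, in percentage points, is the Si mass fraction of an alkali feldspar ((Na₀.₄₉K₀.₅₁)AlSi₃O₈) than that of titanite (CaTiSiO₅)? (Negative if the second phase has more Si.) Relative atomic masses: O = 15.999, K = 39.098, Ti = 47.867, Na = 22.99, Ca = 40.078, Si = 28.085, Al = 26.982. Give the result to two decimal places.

16.83 percentage points

M((Na₀.₄₉K₀.₅₁)AlSi₃O₈) = 270.434 g/mol, so wt% Si = 84.255/270.434 × 100 = 31.16%.
M(CaTiSiO₅) = 196.025 g/mol, so wt% Si = 28.085/196.025 × 100 = 14.33%.
31.16 − 14.33 = 16.83 pp.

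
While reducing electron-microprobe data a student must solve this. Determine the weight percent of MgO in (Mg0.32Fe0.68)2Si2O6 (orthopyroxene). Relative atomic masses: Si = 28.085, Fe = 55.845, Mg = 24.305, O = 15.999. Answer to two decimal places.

10.59 wt%

Molar mass of (Mg0.32Fe0.68)2Si2O6 = 0.64·24.305 + 1.36·55.845 + 2·28.085 + 6·15.999 = 243.668 g/mol.
Each formula unit contains 0.64 Mg, equivalent to 0.64/1 = 0.6400 mol MgO.
M(MgO) = 1×24.305 + 1×15.999 = 40.304 g/mol.
Mass of MgO per formula unit = 0.6400 × 40.304 = 25.795 g.
MgO wt% = 25.795 / 243.668 × 100 = 10.59%.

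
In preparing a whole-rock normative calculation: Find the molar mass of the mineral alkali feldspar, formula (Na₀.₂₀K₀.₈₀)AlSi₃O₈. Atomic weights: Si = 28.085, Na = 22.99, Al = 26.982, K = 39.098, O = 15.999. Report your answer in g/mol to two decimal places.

M = 0.20*22.99 + 0.80*39.098 + 1*26.982 + 3*28.085 + 8*15.999

275.11 g/mol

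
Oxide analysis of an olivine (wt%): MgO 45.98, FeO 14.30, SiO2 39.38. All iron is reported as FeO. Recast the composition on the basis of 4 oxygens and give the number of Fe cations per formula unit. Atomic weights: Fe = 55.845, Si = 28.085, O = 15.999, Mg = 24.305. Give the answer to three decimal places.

MgO (M=40.304): mol = 1.14083; Mg = 1.14083, O = 1.14083.
FeO (M=71.844): mol = 0.19904; Fe = 0.19904, O = 0.19904.
SiO2 (M=60.083): mol = 0.65543; Si = 0.65543, O = 1.31086.
ΣO = 2.65073; factor = 4/ΣO = 1.50902.
Fe apfu = 0.19904 × 1.50902 = 0.300.

0.300 Fe apfu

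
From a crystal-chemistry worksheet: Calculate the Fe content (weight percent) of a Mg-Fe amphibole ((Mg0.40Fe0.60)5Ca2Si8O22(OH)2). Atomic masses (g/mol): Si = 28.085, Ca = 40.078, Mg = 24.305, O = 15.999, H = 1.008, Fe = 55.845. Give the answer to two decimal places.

18.47 weight percent

Formula mass = 2·24.305 + 3·55.845 + 2·40.078 + 8·28.085 + 24·15.999 + 2·1.008 = 906.973 g/mol, of which 167.535 g is Fe.
So Fe makes up 167.535/906.973 = 0.1847 of the mass, i.e. 18.47%.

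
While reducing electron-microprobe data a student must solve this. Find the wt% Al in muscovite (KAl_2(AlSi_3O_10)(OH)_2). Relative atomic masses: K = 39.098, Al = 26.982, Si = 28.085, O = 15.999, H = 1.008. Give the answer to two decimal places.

20.32 mass %

M(KAl_2(AlSi_3O_10)(OH)_2) = 398.303 g/mol.
Al contributes 3 × 26.982 = 80.946 g per mole.
80.946/398.303 = 0.2032 → 20.32%.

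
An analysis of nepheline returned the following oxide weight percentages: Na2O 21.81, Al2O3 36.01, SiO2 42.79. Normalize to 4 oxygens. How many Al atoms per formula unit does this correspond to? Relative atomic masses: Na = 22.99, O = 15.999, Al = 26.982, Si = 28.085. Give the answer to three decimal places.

21.81 wt% Na2O ÷ 61.979 g/mol = 0.35189 mol, giving 0.70378 Na and 0.35189 O.
36.01 wt% Al2O3 ÷ 101.961 g/mol = 0.35317 mol, giving 0.70634 Al and 1.05951 O.
42.79 wt% SiO2 ÷ 60.083 g/mol = 0.71218 mol, giving 0.71218 Si and 1.42436 O.
Oxygen sums to 2.83576; scaling by 4/2.83576 = 1.41056 puts the formula on 4 O.
Al: 0.70634 × 1.41056 = 0.996 atoms per formula unit.

0.996 Al apfu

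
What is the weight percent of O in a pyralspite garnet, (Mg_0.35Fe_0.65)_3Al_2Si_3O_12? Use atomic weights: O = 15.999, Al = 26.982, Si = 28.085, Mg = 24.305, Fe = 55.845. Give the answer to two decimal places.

M((Mg_0.35Fe_0.65)_3Al_2Si_3O_12) = 464.625 g/mol.
O contributes 12 × 15.999 = 191.988 g per mole.
191.988/464.625 = 0.4132 → 41.32%.

41.32 wt%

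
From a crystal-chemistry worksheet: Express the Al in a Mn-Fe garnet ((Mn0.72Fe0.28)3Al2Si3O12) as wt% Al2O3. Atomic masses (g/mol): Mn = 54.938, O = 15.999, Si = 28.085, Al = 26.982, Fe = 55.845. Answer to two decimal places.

Formula mass = 495.783 g/mol.
2 Al → 1.0000 mol Al2O3 per formula unit; M(Al2O3) = 101.961, so Al2O3 mass = 101.961 g.
101.961/495.783 × 100 = 20.57 wt%.

20.57 wt%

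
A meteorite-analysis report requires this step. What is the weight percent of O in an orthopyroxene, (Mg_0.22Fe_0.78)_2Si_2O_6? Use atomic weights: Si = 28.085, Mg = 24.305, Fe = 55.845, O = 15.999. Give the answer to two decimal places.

38.40 weight percent

Formula mass = 0.44*24.305 + 1.56*55.845 + 2*28.085 + 6*15.999 = 249.976 g/mol, of which 95.994 g is O.
So O makes up 95.994/249.976 = 0.3840 of the mass, i.e. 38.40%.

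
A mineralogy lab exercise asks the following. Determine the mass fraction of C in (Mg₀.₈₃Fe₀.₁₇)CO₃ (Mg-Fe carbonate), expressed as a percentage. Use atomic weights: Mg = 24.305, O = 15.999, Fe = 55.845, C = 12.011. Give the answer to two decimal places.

M((Mg₀.₈₃Fe₀.₁₇)CO₃) = 89.675 g/mol.
C contributes 1 × 12.011 = 12.011 g per mole.
12.011/89.675 = 0.1339 → 13.39%.

13.39 wt%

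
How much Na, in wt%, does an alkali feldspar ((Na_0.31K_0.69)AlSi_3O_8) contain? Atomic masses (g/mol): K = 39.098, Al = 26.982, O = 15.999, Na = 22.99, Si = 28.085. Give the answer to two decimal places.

2.61 wt%

Formula mass = 0.31×22.99 + 0.69×39.098 + 1×26.982 + 3×28.085 + 8×15.999 = 273.334 g/mol, of which 7.127 g is Na.
So Na makes up 7.127/273.334 = 0.0261 of the mass, i.e. 2.61%.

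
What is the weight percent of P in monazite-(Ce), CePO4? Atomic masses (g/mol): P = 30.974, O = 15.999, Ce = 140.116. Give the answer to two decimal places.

Formula mass = 1×140.116 + 1×30.974 + 4×15.999 = 235.086 g/mol, of which 30.974 g is P.
So P makes up 30.974/235.086 = 0.1318 of the mass, i.e. 13.18%.

13.18 weight percent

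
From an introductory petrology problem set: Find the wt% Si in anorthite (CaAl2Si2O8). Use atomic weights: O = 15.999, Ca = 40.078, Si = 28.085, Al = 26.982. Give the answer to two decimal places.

Formula mass = 1×40.078 + 2×26.982 + 2×28.085 + 8×15.999 = 278.204 g/mol, of which 56.170 g is Si.
So Si makes up 56.170/278.204 = 0.2019 of the mass, i.e. 20.19%.

20.19 weight percent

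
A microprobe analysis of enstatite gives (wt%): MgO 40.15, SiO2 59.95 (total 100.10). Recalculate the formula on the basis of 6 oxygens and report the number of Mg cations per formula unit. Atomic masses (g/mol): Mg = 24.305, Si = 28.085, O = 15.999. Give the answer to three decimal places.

MgO: 40.15/40.304 = 0.99618 mol → 0.99618 mol Mg, 0.99618 mol O.
SiO2: 59.95/60.083 = 0.99779 mol → 0.99779 mol Si, 1.99558 mol O.
Total oxygen = 2.99176 mol. Normalization factor = 6/2.99176 = 2.00551.
Mg per 6 O = 0.99618 × 2.00551 = 1.998.

1.998 Mg apfu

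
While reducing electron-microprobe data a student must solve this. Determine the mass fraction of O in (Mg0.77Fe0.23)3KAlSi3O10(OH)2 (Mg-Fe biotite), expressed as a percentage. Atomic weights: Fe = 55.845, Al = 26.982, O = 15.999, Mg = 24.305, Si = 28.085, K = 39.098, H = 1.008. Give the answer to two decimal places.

Molar mass of (Mg0.77Fe0.23)3KAlSi3O10(OH)2: 2.31×24.305 + 0.69×55.845 + 1×39.098 + 1×26.982 + 3×28.085 + 12×15.999 + 2×1.008 = 439.017 g/mol.
Mass of O per formula unit: 12 × 15.999 = 191.988 g.
Weight fraction O = 191.988 / 439.017 = 0.4373.

43.73 wt%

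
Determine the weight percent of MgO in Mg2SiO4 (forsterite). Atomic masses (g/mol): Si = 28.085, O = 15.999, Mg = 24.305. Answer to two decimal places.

57.29 wt%

M(Mg2SiO4) = 140.691 g/mol; M(MgO) = 40.304 g/mol.
Moles MgO per formula unit = 2 Mg ÷ 1 = 2.0000.
MgO fraction = (2.0000 × 40.304) / 140.691 = 80.608/140.691 = 0.5729.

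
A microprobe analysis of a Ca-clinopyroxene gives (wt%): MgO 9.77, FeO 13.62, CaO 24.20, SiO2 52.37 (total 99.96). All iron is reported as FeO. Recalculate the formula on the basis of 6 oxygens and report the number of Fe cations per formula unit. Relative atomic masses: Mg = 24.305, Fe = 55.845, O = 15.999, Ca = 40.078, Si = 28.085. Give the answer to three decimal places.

0.436 Fe apfu

MgO: 9.77/40.304 = 0.24241 mol → 0.24241 mol Mg, 0.24241 mol O.
FeO: 13.62/71.844 = 0.18958 mol → 0.18958 mol Fe, 0.18958 mol O.
CaO: 24.20/56.077 = 0.43155 mol → 0.43155 mol Ca, 0.43155 mol O.
SiO2: 52.37/60.083 = 0.87163 mol → 0.87163 mol Si, 1.74326 mol O.
Total oxygen = 2.60680 mol. Normalization factor = 6/2.60680 = 2.30167.
Fe per 6 O = 0.18958 × 2.30167 = 0.436.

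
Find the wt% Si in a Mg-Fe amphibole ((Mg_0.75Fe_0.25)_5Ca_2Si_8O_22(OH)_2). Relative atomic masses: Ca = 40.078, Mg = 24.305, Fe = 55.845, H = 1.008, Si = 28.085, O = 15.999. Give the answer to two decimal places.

M((Mg_0.75Fe_0.25)_5Ca_2Si_8O_22(OH)_2) = 851.778 g/mol.
Si contributes 8 × 28.085 = 224.680 g per mole.
224.680/851.778 = 0.2638 → 26.38%.

26.38 weight percent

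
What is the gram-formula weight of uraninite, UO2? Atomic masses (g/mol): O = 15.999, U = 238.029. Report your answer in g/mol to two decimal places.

270.03 g/mol

The formula mass is the sum 1(238.029) + 2(15.999).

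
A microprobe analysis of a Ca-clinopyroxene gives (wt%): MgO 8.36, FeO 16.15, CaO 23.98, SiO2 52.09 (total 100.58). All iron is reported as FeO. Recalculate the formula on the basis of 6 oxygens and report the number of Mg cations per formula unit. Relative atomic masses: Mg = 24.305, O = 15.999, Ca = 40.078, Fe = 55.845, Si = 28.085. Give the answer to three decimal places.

0.480 Mg apfu

8.36 wt% MgO ÷ 40.304 g/mol = 0.20742 mol, giving 0.20742 Mg and 0.20742 O.
16.15 wt% FeO ÷ 71.844 g/mol = 0.22479 mol, giving 0.22479 Fe and 0.22479 O.
23.98 wt% CaO ÷ 56.077 g/mol = 0.42763 mol, giving 0.42763 Ca and 0.42763 O.
52.09 wt% SiO2 ÷ 60.083 g/mol = 0.86697 mol, giving 0.86697 Si and 1.73394 O.
Oxygen sums to 2.59378; scaling by 6/2.59378 = 2.31323 puts the formula on 6 O.
Mg: 0.20742 × 2.31323 = 0.480 atoms per formula unit.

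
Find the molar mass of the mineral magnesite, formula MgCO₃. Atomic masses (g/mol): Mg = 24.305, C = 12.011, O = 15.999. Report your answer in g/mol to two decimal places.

M = 1*24.305 + 1*12.011 + 3*15.999

84.31 g/mol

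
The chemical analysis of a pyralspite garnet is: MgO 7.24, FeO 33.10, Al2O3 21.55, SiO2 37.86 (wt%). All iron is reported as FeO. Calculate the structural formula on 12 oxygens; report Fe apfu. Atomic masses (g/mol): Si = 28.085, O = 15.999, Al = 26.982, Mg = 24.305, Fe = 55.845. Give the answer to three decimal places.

2.181 Fe apfu

7.24 wt% MgO ÷ 40.304 g/mol = 0.17963 mol, giving 0.17963 Mg and 0.17963 O.
33.10 wt% FeO ÷ 71.844 g/mol = 0.46072 mol, giving 0.46072 Fe and 0.46072 O.
21.55 wt% Al2O3 ÷ 101.961 g/mol = 0.21136 mol, giving 0.42272 Al and 0.63408 O.
37.86 wt% SiO2 ÷ 60.083 g/mol = 0.63013 mol, giving 0.63013 Si and 1.26026 O.
Oxygen sums to 2.53469; scaling by 12/2.53469 = 4.73431 puts the formula on 12 O.
Fe: 0.46072 × 4.73431 = 2.181 atoms per formula unit.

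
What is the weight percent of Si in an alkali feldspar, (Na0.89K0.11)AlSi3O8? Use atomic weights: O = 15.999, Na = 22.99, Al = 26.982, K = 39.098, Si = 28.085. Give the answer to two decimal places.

Formula mass = 0.89×22.99 + 0.11×39.098 + 1×26.982 + 3×28.085 + 8×15.999 = 263.991 g/mol, of which 84.255 g is Si.
So Si makes up 84.255/263.991 = 0.3192 of the mass, i.e. 31.92%.

31.92 mass %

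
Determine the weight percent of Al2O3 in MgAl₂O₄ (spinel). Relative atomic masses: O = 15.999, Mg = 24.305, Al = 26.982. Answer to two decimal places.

Formula mass = 142.265 g/mol.
2 Al → 1.0000 mol Al2O3 per formula unit; M(Al2O3) = 101.961, so Al2O3 mass = 101.961 g.
101.961/142.265 × 100 = 71.67 wt%.

71.67 wt%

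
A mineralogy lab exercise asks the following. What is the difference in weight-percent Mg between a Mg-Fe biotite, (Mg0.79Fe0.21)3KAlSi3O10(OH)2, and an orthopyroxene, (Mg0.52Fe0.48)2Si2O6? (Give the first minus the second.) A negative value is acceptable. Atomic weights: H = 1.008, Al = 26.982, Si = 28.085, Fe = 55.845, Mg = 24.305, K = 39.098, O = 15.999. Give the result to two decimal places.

Mg in (Mg0.79Fe0.21)3KAlSi3O10(OH)2: molar mass 437.124 g/mol; 2.37×24.305 = 57.603 g → 13.18 wt%.
Mg in (Mg0.52Fe0.48)2Si2O6: molar mass 231.052 g/mol; 1.04×24.305 = 25.277 g → 10.94 wt%.
Difference = 13.18 − 10.94 = 2.24 percentage points.

2.24 percentage points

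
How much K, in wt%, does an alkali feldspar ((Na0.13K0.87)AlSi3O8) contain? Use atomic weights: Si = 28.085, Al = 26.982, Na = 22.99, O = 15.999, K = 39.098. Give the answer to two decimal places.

12.31 wt%

Formula mass = 0.13*22.99 + 0.87*39.098 + 1*26.982 + 3*28.085 + 8*15.999 = 276.233 g/mol, of which 34.015 g is K.
So K makes up 34.015/276.233 = 0.1231 of the mass, i.e. 12.31%.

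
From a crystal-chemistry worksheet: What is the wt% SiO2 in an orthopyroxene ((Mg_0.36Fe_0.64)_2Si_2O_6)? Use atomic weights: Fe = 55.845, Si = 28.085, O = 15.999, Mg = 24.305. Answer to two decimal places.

Formula mass = 241.145 g/mol.
2 Si → 2.0000 mol SiO2 per formula unit; M(SiO2) = 60.083, so SiO2 mass = 120.166 g.
120.166/241.145 × 100 = 49.83 wt%.

49.83 wt%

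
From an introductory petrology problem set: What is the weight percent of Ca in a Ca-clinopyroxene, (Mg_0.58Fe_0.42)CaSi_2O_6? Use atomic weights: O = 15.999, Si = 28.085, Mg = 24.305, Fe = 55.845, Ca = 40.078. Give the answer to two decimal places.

17.44 wt%

M((Mg_0.58Fe_0.42)CaSi_2O_6) = 229.794 g/mol.
Ca contributes 1 × 40.078 = 40.078 g per mole.
40.078/229.794 = 0.1744 → 17.44%.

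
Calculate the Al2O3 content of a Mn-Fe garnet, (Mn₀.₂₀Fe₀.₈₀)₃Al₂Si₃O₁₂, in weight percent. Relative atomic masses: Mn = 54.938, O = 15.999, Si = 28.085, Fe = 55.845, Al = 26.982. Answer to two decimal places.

Molar mass of (Mn₀.₂₀Fe₀.₈₀)₃Al₂Si₃O₁₂ = 0.60·54.938 + 2.40·55.845 + 2·26.982 + 3·28.085 + 12·15.999 = 497.198 g/mol.
Each formula unit contains 2 Al, equivalent to 2/2 = 1.0000 mol Al2O3.
M(Al2O3) = 2×26.982 + 3×15.999 = 101.961 g/mol.
Mass of Al2O3 per formula unit = 1.0000 × 101.961 = 101.961 g.
Al2O3 wt% = 101.961 / 497.198 × 100 = 20.51%.

20.51 wt%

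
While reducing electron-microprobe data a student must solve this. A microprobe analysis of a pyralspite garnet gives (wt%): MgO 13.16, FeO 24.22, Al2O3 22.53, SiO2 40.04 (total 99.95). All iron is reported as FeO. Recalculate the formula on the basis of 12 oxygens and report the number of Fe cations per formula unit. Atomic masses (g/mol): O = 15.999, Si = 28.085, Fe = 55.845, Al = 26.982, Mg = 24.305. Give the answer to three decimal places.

MgO: 13.16/40.304 = 0.32652 mol → 0.32652 mol Mg, 0.32652 mol O.
FeO: 24.22/71.844 = 0.33712 mol → 0.33712 mol Fe, 0.33712 mol O.
Al2O3: 22.53/101.961 = 0.22097 mol → 0.44194 mol Al, 0.66291 mol O.
SiO2: 40.04/60.083 = 0.66641 mol → 0.66641 mol Si, 1.33282 mol O.
Total oxygen = 2.65937 mol. Normalization factor = 12/2.65937 = 4.51235.
Fe per 12 O = 0.33712 × 4.51235 = 1.521.

1.521 Fe apfu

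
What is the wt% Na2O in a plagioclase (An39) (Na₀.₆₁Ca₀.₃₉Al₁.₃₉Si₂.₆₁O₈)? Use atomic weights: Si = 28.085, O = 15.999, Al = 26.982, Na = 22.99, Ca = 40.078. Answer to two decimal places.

7.04 wt%

M(Na₀.₆₁Ca₀.₃₉Al₁.₃₉Si₂.₆₁O₈) = 268.453 g/mol; M(Na2O) = 61.979 g/mol.
Moles Na2O per formula unit = 0.61 Na ÷ 2 = 0.3050.
Na2O fraction = (0.3050 × 61.979) / 268.453 = 18.904/268.453 = 0.0704.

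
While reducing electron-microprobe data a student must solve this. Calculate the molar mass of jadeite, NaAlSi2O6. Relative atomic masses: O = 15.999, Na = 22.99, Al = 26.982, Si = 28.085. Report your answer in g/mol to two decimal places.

202.14 g/mol

The formula mass is the sum 1·22.99 + 1·26.982 + 2·28.085 + 6·15.999.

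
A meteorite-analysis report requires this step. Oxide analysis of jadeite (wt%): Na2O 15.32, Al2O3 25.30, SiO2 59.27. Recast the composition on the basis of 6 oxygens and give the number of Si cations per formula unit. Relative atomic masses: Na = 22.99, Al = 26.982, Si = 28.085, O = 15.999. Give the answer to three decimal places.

Na2O: 15.32/61.979 = 0.24718 mol → 0.49436 mol Na, 0.24718 mol O.
Al2O3: 25.30/101.961 = 0.24813 mol → 0.49626 mol Al, 0.74439 mol O.
SiO2: 59.27/60.083 = 0.98647 mol → 0.98647 mol Si, 1.97294 mol O.
Total oxygen = 2.96451 mol. Normalization factor = 6/2.96451 = 2.02394.
Si per 6 O = 0.98647 × 2.02394 = 1.997.

1.997 Si apfu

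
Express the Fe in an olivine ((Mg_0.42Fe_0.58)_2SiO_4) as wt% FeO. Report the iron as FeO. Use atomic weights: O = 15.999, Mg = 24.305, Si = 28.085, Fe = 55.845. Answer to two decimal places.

47.01 wt%

Formula mass = 177.277 g/mol.
1.16 Fe → 1.1600 mol FeO per formula unit; M(FeO) = 71.844, so FeO mass = 83.339 g.
83.339/177.277 × 100 = 47.01 wt%.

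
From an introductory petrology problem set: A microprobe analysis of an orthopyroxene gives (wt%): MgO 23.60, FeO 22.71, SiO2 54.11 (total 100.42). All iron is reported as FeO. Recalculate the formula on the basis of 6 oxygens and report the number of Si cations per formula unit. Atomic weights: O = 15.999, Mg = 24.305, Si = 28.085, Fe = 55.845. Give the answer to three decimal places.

1.999 Si apfu

MgO (M=40.304): mol = 0.58555; Mg = 0.58555, O = 0.58555.
FeO (M=71.844): mol = 0.31610; Fe = 0.31610, O = 0.31610.
SiO2 (M=60.083): mol = 0.90059; Si = 0.90059, O = 1.80118.
ΣO = 2.70283; factor = 6/ΣO = 2.21990.
Si apfu = 0.90059 × 2.21990 = 1.999.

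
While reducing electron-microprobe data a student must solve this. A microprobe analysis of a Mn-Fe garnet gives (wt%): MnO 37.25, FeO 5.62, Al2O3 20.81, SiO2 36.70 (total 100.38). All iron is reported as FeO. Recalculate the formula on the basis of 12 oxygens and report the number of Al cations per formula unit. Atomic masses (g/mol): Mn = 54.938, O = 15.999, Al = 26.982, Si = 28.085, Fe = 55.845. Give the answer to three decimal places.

2.010 Al apfu

37.25 wt% MnO ÷ 70.937 g/mol = 0.52511 mol, giving 0.52511 Mn and 0.52511 O.
5.62 wt% FeO ÷ 71.844 g/mol = 0.07823 mol, giving 0.07823 Fe and 0.07823 O.
20.81 wt% Al2O3 ÷ 101.961 g/mol = 0.20410 mol, giving 0.40820 Al and 0.61230 O.
36.70 wt% SiO2 ÷ 60.083 g/mol = 0.61082 mol, giving 0.61082 Si and 1.22164 O.
Oxygen sums to 2.43728; scaling by 12/2.43728 = 4.92352 puts the formula on 12 O.
Al: 0.40820 × 4.92352 = 2.010 atoms per formula unit.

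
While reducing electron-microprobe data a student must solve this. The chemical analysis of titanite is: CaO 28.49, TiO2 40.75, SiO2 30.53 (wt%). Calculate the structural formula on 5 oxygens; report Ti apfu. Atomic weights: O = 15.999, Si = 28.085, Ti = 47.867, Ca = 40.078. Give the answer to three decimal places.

1.003 Ti apfu

CaO (M=56.077): mol = 0.50805; Ca = 0.50805, O = 0.50805.
TiO2 (M=79.865): mol = 0.51024; Ti = 0.51024, O = 1.02048.
SiO2 (M=60.083): mol = 0.50813; Si = 0.50813, O = 1.01626.
ΣO = 2.54479; factor = 5/ΣO = 1.96480.
Ti apfu = 0.51024 × 1.96480 = 1.003.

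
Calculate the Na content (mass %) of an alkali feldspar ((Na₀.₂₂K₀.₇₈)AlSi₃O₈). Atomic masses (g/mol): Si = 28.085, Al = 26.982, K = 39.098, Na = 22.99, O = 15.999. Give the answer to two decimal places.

M((Na₀.₂₂K₀.₇₈)AlSi₃O₈) = 274.783 g/mol.
Na contributes 0.22 × 22.99 = 5.058 g per mole.
5.058/274.783 = 0.0184 → 1.84%.

1.84 mass %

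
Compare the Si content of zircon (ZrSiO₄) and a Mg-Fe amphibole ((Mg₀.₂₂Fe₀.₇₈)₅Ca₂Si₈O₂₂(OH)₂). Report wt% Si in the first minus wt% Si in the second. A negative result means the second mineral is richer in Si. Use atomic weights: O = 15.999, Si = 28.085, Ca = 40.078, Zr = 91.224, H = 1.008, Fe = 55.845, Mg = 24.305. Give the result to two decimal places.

M(ZrSiO₄) = 183.305 g/mol, so wt% Si = 28.085/183.305 × 100 = 15.32%.
M((Mg₀.₂₂Fe₀.₇₈)₅Ca₂Si₈O₂₂(OH)₂) = 935.359 g/mol, so wt% Si = 224.680/935.359 × 100 = 24.02%.
15.32 − 24.02 = -8.70 pp.

-8.70 percentage points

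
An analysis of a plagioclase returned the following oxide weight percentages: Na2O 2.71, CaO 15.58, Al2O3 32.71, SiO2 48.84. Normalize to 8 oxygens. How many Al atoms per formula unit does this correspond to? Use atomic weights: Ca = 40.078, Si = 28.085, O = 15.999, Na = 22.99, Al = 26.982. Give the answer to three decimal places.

Na2O (M=61.979): mol = 0.04372; Na = 0.08744, O = 0.04372.
CaO (M=56.077): mol = 0.27783; Ca = 0.27783, O = 0.27783.
Al2O3 (M=101.961): mol = 0.32081; Al = 0.64162, O = 0.96243.
SiO2 (M=60.083): mol = 0.81288; Si = 0.81288, O = 1.62576.
ΣO = 2.90974; factor = 8/ΣO = 2.74939.
Al apfu = 0.64162 × 2.74939 = 1.764.

1.764 Al apfu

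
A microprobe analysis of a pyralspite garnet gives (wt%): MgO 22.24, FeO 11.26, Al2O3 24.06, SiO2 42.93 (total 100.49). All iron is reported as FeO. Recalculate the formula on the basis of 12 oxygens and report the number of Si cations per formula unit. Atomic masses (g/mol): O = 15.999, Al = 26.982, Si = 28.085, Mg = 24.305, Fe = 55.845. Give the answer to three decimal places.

3.013 Si apfu

22.24 wt% MgO ÷ 40.304 g/mol = 0.55181 mol, giving 0.55181 Mg and 0.55181 O.
11.26 wt% FeO ÷ 71.844 g/mol = 0.15673 mol, giving 0.15673 Fe and 0.15673 O.
24.06 wt% Al2O3 ÷ 101.961 g/mol = 0.23597 mol, giving 0.47194 Al and 0.70791 O.
42.93 wt% SiO2 ÷ 60.083 g/mol = 0.71451 mol, giving 0.71451 Si and 1.42902 O.
Oxygen sums to 2.84547; scaling by 12/2.84547 = 4.21723 puts the formula on 12 O.
Si: 0.71451 × 4.21723 = 3.013 atoms per formula unit.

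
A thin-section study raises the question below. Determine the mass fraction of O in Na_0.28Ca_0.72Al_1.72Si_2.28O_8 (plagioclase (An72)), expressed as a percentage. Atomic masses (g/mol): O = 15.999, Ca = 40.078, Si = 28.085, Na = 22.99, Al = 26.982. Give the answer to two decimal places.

46.76 weight percent

Molar mass of Na_0.28Ca_0.72Al_1.72Si_2.28O_8: 0.28×22.99 + 0.72×40.078 + 1.72×26.982 + 2.28×28.085 + 8×15.999 = 273.728 g/mol.
Mass of O per formula unit: 8 × 15.999 = 127.992 g.
Weight fraction O = 127.992 / 273.728 = 0.4676.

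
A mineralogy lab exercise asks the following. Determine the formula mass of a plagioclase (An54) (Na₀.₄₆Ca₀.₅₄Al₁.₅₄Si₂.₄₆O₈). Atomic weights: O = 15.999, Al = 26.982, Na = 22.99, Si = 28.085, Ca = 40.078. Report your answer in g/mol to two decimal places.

M = 0.46×22.99 + 0.54×40.078 + 1.54×26.982 + 2.46×28.085 + 8×15.999

270.85 g/mol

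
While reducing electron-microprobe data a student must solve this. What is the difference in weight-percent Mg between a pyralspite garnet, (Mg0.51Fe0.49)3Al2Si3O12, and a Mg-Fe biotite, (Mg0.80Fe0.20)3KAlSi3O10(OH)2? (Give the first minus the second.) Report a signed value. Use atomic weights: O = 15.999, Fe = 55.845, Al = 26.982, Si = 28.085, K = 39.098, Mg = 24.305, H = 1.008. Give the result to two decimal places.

-5.10 percentage points

Mg in (Mg0.51Fe0.49)3Al2Si3O12: molar mass 449.486 g/mol; 1.53×24.305 = 37.187 g → 8.27 wt%.
Mg in (Mg0.80Fe0.20)3KAlSi3O10(OH)2: molar mass 436.178 g/mol; 2.40×24.305 = 58.332 g → 13.37 wt%.
Difference = 8.27 − 13.37 = -5.10 percentage points.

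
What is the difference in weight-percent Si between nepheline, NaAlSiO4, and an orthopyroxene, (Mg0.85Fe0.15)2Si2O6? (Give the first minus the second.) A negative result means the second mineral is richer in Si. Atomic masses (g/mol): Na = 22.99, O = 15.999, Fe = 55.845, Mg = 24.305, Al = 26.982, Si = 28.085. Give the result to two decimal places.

-6.95 percentage points

First mineral: 28.085 g Si in 142.053 g formula = 19.77 wt% Si.
Second mineral: 56.170 g Si in 210.236 g formula = 26.72 wt% Si.
19.77% − 26.72% gives a difference of -6.95 percentage points.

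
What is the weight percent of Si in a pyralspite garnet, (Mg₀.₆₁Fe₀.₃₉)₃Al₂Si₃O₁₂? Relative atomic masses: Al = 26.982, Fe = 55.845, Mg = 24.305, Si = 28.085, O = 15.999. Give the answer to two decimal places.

19.15 weight percent

Molar mass of (Mg₀.₆₁Fe₀.₃₉)₃Al₂Si₃O₁₂: 1.83×24.305 + 1.17×55.845 + 2×26.982 + 3×28.085 + 12×15.999 = 440.024 g/mol.
Mass of Si per formula unit: 3 × 28.085 = 84.255 g.
Weight fraction Si = 84.255 / 440.024 = 0.1915.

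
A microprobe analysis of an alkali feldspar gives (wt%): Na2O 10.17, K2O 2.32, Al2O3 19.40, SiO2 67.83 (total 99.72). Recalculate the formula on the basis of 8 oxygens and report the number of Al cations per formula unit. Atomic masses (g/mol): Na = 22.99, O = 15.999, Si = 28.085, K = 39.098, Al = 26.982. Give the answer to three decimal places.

Na2O: 10.17/61.979 = 0.16409 mol → 0.32818 mol Na, 0.16409 mol O.
K2O: 2.32/94.195 = 0.02463 mol → 0.04926 mol K, 0.02463 mol O.
Al2O3: 19.40/101.961 = 0.19027 mol → 0.38054 mol Al, 0.57081 mol O.
SiO2: 67.83/60.083 = 1.12894 mol → 1.12894 mol Si, 2.25788 mol O.
Total oxygen = 3.01741 mol. Normalization factor = 8/3.01741 = 2.65128.
Al per 8 O = 0.38054 × 2.65128 = 1.009.

1.009 Al apfu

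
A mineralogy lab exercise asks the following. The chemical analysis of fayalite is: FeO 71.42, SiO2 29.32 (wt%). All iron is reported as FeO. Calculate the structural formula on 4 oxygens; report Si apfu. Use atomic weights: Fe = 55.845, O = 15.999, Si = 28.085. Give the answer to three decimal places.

FeO: 71.42/71.844 = 0.99410 mol → 0.99410 mol Fe, 0.99410 mol O.
SiO2: 29.32/60.083 = 0.48799 mol → 0.48799 mol Si, 0.97598 mol O.
Total oxygen = 1.97008 mol. Normalization factor = 4/1.97008 = 2.03037.
Si per 4 O = 0.48799 × 2.03037 = 0.991.

0.991 Si apfu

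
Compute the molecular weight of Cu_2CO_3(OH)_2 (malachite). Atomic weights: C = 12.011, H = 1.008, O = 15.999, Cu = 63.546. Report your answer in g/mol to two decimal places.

221.11 g/mol

M = 2(63.546) + 1(12.011) + 5(15.999) + 2(1.008)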